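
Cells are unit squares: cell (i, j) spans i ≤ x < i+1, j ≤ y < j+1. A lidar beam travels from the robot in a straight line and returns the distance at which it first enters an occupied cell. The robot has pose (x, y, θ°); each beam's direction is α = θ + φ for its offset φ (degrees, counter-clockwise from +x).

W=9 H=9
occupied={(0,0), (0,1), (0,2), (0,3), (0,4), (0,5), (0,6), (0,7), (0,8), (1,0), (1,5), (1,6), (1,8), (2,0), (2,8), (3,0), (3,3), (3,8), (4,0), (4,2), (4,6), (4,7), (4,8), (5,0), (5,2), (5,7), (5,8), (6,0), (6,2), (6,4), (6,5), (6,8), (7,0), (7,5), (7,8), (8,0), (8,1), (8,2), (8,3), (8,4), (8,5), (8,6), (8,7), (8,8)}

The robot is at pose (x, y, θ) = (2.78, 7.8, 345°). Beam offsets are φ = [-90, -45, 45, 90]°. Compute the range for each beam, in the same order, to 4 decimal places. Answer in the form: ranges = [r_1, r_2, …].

beam 1: φ=-90°, α=255°
  d=(-0.2588,-0.9659)  start (2,7)  tX=3.0137 tY=0.8282  stride 1/|dx|=3.8637 1/|dy|=1.0353
    cross y-line → (2,6), t=0.8282
    cross y-line → (2,5), t=1.8635
    cross y-line → (2,4), t=2.8988
    cross x-line → (1,4), t=3.0137
    cross y-line → (1,3), t=3.9340
    cross y-line → (1,2), t=4.9693
    cross y-line → (1,1), t=6.0046
    cross x-line → (0,1), t=6.8774 (wall)
  → r_1 = 6.8774
beam 2: φ=-45°, α=300°
  d=(0.5000,-0.8660)  start (2,7)  tX=0.4400 tY=0.9238  stride 1/|dx|=2.0000 1/|dy|=1.1547
    cross x-line → (3,7), t=0.4400
    cross y-line → (3,6), t=0.9238
    cross y-line → (3,5), t=2.0785
    cross x-line → (4,5), t=2.4400
    cross y-line → (4,4), t=3.2332
    cross y-line → (4,3), t=4.3879
    cross x-line → (5,3), t=4.4400
    cross y-line → (5,2), t=5.5426 (wall)
  → r_2 = 5.5426
beam 3: φ=45°, α=30°
  d=(0.8660,0.5000)  start (2,7)  tX=0.2540 tY=0.4000  stride 1/|dx|=1.1547 1/|dy|=2.0000
    cross x-line → (3,7), t=0.2540
    cross y-line → (3,8), t=0.4000 (wall)
  → r_3 = 0.4000
beam 4: φ=90°, α=75°
  d=(0.2588,0.9659)  start (2,7)  tX=0.8500 tY=0.2071  stride 1/|dx|=3.8637 1/|dy|=1.0353
    cross y-line → (2,8), t=0.2071 (wall)
  → r_4 = 0.2071

ranges = [6.8774, 5.5426, 0.4000, 0.2071]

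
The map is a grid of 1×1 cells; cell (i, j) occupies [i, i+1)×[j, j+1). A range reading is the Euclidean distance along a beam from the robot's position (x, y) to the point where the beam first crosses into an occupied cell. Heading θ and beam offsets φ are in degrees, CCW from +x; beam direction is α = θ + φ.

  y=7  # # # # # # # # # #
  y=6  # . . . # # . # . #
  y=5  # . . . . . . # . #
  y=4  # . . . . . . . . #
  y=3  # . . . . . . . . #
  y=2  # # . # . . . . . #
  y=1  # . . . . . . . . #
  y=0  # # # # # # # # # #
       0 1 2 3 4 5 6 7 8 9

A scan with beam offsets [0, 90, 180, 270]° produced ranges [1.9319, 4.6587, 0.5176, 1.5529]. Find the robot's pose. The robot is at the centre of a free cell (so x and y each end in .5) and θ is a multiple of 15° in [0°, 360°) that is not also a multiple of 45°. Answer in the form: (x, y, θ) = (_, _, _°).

(x, y, θ) = (6.5, 5.5, 165°)

Candidates: 42 free-cell centres × 16 headings = 672 poses. Raycast each; keep the one whose scan matches to 4 dp.
  (7.5, 3.5, 285°): beam 1 = 2.5882 ≠ 1.9319 ✗
  (6.5, 6.5, 150°): beam 1 = 0.5774 ≠ 1.9319 ✗
  (8.5, 4.5, 15°): beam 1 = 0.5176 ≠ 1.9319 ✗
  …
  (6.5, 5.5, 165°): r_1=1.9319, r_2=4.6587, r_3=0.5176, r_4=1.5529 — all match ✓
Only this pose fits every beam.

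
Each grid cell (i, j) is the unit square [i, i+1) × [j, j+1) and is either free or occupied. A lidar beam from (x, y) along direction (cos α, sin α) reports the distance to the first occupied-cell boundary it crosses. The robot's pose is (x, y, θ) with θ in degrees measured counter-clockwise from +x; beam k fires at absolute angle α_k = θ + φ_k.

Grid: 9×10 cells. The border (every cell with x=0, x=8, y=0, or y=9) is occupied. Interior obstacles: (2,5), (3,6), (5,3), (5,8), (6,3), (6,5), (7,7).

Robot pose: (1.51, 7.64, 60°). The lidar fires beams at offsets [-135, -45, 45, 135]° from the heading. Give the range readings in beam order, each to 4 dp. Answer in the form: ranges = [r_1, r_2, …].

beam 1: φ=-135°, α=285°
  d=(0.2588,-0.9659)  start (1,7)  tX=1.8932 tY=0.6626  stride 1/|dx|=3.8637 1/|dy|=1.0353
    cross y-line → (1,6), t=0.6626
    cross y-line → (1,5), t=1.6979
    cross x-line → (2,5), t=1.8932 (wall)
  → r_1 = 1.8932
beam 2: φ=-45°, α=15°
  d=(0.9659,0.2588)  start (1,7)  tX=0.5073 tY=1.3909  stride 1/|dx|=1.0353 1/|dy|=3.8637
    cross x-line → (2,7), t=0.5073
    cross y-line → (2,8), t=1.3909
    cross x-line → (3,8), t=1.5426
    cross x-line → (4,8), t=2.5778
    cross x-line → (5,8), t=3.6131 (wall)
  → r_2 = 3.6131
beam 3: φ=45°, α=105°
  d=(-0.2588,0.9659)  start (1,7)  tX=1.9705 tY=0.3727  stride 1/|dx|=3.8637 1/|dy|=1.0353
    cross y-line → (1,8), t=0.3727
    cross y-line → (1,9), t=1.4080 (wall)
  → r_3 = 1.4080
beam 4: φ=135°, α=195°
  d=(-0.9659,-0.2588)  start (1,7)  tX=0.5280 tY=2.4728  stride 1/|dx|=1.0353 1/|dy|=3.8637
    cross x-line → (0,7), t=0.5280 (wall)
  → r_4 = 0.5280

ranges = [1.8932, 3.6131, 1.4080, 0.5280]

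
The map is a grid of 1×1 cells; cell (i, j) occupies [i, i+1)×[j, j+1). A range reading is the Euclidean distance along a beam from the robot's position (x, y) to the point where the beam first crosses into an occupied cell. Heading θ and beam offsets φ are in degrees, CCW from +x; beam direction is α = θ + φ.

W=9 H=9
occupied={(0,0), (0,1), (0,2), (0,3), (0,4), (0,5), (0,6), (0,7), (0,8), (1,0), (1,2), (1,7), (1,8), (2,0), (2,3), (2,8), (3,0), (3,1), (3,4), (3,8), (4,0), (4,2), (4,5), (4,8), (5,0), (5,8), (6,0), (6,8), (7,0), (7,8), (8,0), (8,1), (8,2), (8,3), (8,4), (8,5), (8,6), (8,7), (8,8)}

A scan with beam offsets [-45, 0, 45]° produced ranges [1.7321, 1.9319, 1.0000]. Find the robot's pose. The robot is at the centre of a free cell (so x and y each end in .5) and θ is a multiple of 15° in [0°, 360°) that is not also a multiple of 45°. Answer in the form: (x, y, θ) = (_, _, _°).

(x, y, θ) = (5.5, 3.5, 165°)

Candidates: 42 free-cell centres × 16 headings = 672 poses. Raycast each; keep the one whose scan matches to 4 dp.
  (5.5, 2.5, 330°): beam 1 = 1.5529 ≠ 1.7321 ✗
  (6.5, 1.5, 150°): beam 1 = 6.7293 ≠ 1.7321 ✗
  (1.5, 6.5, 165°): beam 1 = 0.5774 ≠ 1.7321 ✗
  (1.5, 1.5, 255°): beam 1 = 0.5774 ≠ 1.7321 ✗
  (5.5, 3.5, 240°): beam 1 = 3.6235 ≠ 1.7321 ✗
  …
  (5.5, 3.5, 165°): r_1=1.7321, r_2=1.9319, r_3=1.0000 — all match ✓
No second candidate reproduces the full scan.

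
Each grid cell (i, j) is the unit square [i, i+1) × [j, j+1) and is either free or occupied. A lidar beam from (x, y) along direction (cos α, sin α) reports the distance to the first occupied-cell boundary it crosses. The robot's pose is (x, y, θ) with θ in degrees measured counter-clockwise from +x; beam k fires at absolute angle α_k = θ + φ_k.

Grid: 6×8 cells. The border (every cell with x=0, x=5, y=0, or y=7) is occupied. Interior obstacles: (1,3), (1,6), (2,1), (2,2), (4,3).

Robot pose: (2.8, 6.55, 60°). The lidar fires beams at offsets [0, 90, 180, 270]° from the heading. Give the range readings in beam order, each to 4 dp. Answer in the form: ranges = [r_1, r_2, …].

ranges = [0.5196, 0.9000, 2.9445, 2.5403]

beam 1: φ=0°, α=60°
  dir = (cos 60°, sin 60°) = (0.5000, 0.8660); from cell (2,6)
  next x-line at t=0.4000, next y-line at t=0.5196; Δt_x=2.0000, Δt_y=1.1547
    x: enter (3,6) at t=0.4000
    y: enter (3,7) at t=0.5196 ← occupied
  → r_1 = 0.5196
beam 2: φ=90°, α=150°
  dir = (cos 150°, sin 150°) = (-0.8660, 0.5000); from cell (2,6)
  next x-line at t=0.9238, next y-line at t=0.9000; Δt_x=1.1547, Δt_y=2.0000
    y: enter (2,7) at t=0.9000 ← occupied
  → r_2 = 0.9000
beam 3: φ=180°, α=240°
  dir = (cos 240°, sin 240°) = (-0.5000, -0.8660); from cell (2,6)
  next x-line at t=1.6000, next y-line at t=0.6351; Δt_x=2.0000, Δt_y=1.1547
    y: enter (2,5) at t=0.6351
    x: enter (1,5) at t=1.6000
    y: enter (1,4) at t=1.7898
    y: enter (1,3) at t=2.9445 ← occupied
  → r_3 = 2.9445
beam 4: φ=270°, α=330°
  dir = (cos 330°, sin 330°) = (0.8660, -0.5000); from cell (2,6)
  next x-line at t=0.2309, next y-line at t=1.1000; Δt_x=1.1547, Δt_y=2.0000
    x: enter (3,6) at t=0.2309
    y: enter (3,5) at t=1.1000
    x: enter (4,5) at t=1.3856
    x: enter (5,5) at t=2.5403 ← occupied
  → r_4 = 2.5403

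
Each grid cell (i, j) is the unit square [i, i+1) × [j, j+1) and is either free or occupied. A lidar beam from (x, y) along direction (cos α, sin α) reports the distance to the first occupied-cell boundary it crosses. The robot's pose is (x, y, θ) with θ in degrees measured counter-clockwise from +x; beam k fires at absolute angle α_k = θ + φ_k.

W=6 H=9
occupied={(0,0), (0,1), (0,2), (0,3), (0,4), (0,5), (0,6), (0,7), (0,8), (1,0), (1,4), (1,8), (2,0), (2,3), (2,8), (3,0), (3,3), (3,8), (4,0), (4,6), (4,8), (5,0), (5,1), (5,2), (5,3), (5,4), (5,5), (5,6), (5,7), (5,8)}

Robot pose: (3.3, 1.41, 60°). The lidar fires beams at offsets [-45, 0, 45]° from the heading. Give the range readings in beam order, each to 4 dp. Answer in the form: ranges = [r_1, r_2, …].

beam 1: φ=-45°, α=15°
  cosα=0.9659 sinα=0.2588 | (3,1) | tMaxX 0.7247 tMaxY 2.2796 | tΔX 1.0353 tΔY 3.8637
    t=0.7247 [x] (4,1)
    t=1.7600 [x] (5,1) — stop
  → r_1 = 1.7600
beam 2: φ=0°, α=60°
  cosα=0.5000 sinα=0.8660 | (3,1) | tMaxX 1.4000 tMaxY 0.6813 | tΔX 2.0000 tΔY 1.1547
    t=0.6813 [y] (3,2)
    t=1.4000 [x] (4,2)
    t=1.8360 [y] (4,3)
    t=2.9907 [y] (4,4)
    t=3.4000 [x] (5,4) — stop
  → r_2 = 3.4000
beam 3: φ=45°, α=105°
  cosα=-0.2588 sinα=0.9659 | (3,1) | tMaxX 1.1591 tMaxY 0.6108 | tΔX 3.8637 tΔY 1.0353
    t=0.6108 [y] (3,2)
    t=1.1591 [x] (2,2)
    t=1.6461 [y] (2,3) — stop
  → r_3 = 1.6461

ranges = [1.7600, 3.4000, 1.6461]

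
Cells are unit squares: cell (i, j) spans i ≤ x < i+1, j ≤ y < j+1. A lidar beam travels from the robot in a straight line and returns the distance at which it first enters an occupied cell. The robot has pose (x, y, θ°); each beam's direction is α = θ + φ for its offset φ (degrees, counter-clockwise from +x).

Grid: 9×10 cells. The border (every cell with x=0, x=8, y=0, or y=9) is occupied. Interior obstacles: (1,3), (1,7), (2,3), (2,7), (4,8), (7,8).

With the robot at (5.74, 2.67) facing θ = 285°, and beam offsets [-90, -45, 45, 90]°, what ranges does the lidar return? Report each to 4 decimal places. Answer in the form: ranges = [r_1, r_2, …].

ranges = [4.9072, 1.9283, 2.6096, 2.3397]

beam 1: φ=-90°, α=195°
  cosα=-0.9659 sinα=-0.2588 | (5,2) | tMaxX 0.7661 tMaxY 2.5887 | tΔX 1.0353 tΔY 3.8637
    t=0.7661 [x] (4,2)
    t=1.8014 [x] (3,2)
    t=2.5887 [y] (3,1)
    t=2.8367 [x] (2,1)
    t=3.8719 [x] (1,1)
    t=4.9072 [x] (0,1) — stop
  → r_1 = 4.9072
beam 2: φ=-45°, α=240°
  cosα=-0.5000 sinα=-0.8660 | (5,2) | tMaxX 1.4800 tMaxY 0.7736 | tΔX 2.0000 tΔY 1.1547
    t=0.7736 [y] (5,1)
    t=1.4800 [x] (4,1)
    t=1.9283 [y] (4,0) — stop
  → r_2 = 1.9283
beam 3: φ=45°, α=330°
  cosα=0.8660 sinα=-0.5000 | (5,2) | tMaxX 0.3002 tMaxY 1.3400 | tΔX 1.1547 tΔY 2.0000
    t=0.3002 [x] (6,2)
    t=1.3400 [y] (6,1)
    t=1.4549 [x] (7,1)
    t=2.6096 [x] (8,1) — stop
  → r_3 = 2.6096
beam 4: φ=90°, α=15°
  cosα=0.9659 sinα=0.2588 | (5,2) | tMaxX 0.2692 tMaxY 1.2750 | tΔX 1.0353 tΔY 3.8637
    t=0.2692 [x] (6,2)
    t=1.2750 [y] (6,3)
    t=1.3044 [x] (7,3)
    t=2.3397 [x] (8,3) — stop
  → r_4 = 2.3397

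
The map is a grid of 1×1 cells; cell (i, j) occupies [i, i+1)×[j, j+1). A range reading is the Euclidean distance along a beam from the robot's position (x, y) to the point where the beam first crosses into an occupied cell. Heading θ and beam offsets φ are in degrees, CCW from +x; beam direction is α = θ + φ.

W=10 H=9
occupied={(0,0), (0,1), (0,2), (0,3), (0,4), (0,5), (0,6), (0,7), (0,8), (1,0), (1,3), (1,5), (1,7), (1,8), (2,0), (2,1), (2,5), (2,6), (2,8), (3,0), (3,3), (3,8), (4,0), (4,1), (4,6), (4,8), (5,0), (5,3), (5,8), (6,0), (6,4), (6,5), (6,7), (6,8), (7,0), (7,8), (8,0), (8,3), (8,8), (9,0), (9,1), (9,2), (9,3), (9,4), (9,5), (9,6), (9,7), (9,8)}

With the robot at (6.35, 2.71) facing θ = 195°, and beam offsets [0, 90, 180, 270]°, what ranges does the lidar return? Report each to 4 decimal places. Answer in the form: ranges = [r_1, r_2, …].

beam 1: φ=0°, α=195°
  direction (-0.9659, -0.2588); cell (6,2); t to first gridline: x 0.3623, y 2.7432 (then +1.0353 / +3.8637)
    (5,2) via x @ 0.3623
    (4,2) via x @ 1.3976
    (3,2) via x @ 2.4329
    (3,1) via y @ 2.7432
    (2,1) via x @ 3.4682  # hit
  → r_1 = 3.4682
beam 2: φ=90°, α=285°
  direction (0.2588, -0.9659); cell (6,2); t to first gridline: x 2.5114, y 0.7350 (then +3.8637 / +1.0353)
    (6,1) via y @ 0.7350
    (6,0) via y @ 1.7703  # hit
  → r_2 = 1.7703
beam 3: φ=180°, α=15°
  direction (0.9659, 0.2588); cell (6,2); t to first gridline: x 0.6729, y 1.1205 (then +1.0353 / +3.8637)
    (7,2) via x @ 0.6729
    (7,3) via y @ 1.1205
    (8,3) via x @ 1.7082  # hit
  → r_3 = 1.7082
beam 4: φ=270°, α=105°
  direction (-0.2588, 0.9659); cell (6,2); t to first gridline: x 1.3523, y 0.3002 (then +3.8637 / +1.0353)
    (6,3) via y @ 0.3002
    (6,4) via y @ 1.3355  # hit
  → r_4 = 1.3355

ranges = [3.4682, 1.7703, 1.7082, 1.3355]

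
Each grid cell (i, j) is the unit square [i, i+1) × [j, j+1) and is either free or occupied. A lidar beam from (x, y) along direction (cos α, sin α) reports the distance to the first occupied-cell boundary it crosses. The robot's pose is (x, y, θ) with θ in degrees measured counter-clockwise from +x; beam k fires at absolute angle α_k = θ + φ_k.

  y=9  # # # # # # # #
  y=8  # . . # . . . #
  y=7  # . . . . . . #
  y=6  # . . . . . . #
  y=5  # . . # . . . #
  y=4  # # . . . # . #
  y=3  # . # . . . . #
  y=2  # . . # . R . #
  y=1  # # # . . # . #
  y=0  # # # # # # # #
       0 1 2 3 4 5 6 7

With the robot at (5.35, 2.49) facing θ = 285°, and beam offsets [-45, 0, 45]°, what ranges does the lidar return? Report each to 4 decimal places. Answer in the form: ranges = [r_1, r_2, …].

beam 1: φ=-45°, α=240°
  dir = (cos 240°, sin 240°) = (-0.5000, -0.8660); from cell (5,2)
  next x-line at t=0.7000, next y-line at t=0.5658; Δt_x=2.0000, Δt_y=1.1547
    y: enter (5,1) at t=0.5658 ← occupied
  → r_1 = 0.5658
beam 2: φ=0°, α=285°
  dir = (cos 285°, sin 285°) = (0.2588, -0.9659); from cell (5,2)
  next x-line at t=2.5114, next y-line at t=0.5073; Δt_x=3.8637, Δt_y=1.0353
    y: enter (5,1) at t=0.5073 ← occupied
  → r_2 = 0.5073
beam 3: φ=45°, α=330°
  dir = (cos 330°, sin 330°) = (0.8660, -0.5000); from cell (5,2)
  next x-line at t=0.7506, next y-line at t=0.9800; Δt_x=1.1547, Δt_y=2.0000
    x: enter (6,2) at t=0.7506
    y: enter (6,1) at t=0.9800
    x: enter (7,1) at t=1.9053 ← occupied
  → r_3 = 1.9053

ranges = [0.5658, 0.5073, 1.9053]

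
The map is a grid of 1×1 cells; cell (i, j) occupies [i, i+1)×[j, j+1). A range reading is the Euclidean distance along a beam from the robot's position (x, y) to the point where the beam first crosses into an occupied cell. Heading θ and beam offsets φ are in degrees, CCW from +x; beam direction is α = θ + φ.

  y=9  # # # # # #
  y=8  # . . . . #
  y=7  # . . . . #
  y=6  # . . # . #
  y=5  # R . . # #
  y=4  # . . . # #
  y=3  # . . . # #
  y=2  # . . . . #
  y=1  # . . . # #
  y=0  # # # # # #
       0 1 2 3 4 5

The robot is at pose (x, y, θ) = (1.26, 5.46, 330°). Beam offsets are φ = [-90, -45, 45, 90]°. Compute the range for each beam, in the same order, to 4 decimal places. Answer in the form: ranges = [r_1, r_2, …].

ranges = [0.5200, 4.6173, 2.0864, 4.0876]

beam 1: φ=-90°, α=240°
  dir = (cos 240°, sin 240°) = (-0.5000, -0.8660); from cell (1,5)
  next x-line at t=0.5200, next y-line at t=0.5312; Δt_x=2.0000, Δt_y=1.1547
    x: enter (0,5) at t=0.5200 ← occupied
  → r_1 = 0.5200
beam 2: φ=-45°, α=285°
  dir = (cos 285°, sin 285°) = (0.2588, -0.9659); from cell (1,5)
  next x-line at t=2.8591, next y-line at t=0.4762; Δt_x=3.8637, Δt_y=1.0353
    y: enter (1,4) at t=0.4762
    y: enter (1,3) at t=1.5115
    y: enter (1,2) at t=2.5468
    x: enter (2,2) at t=2.8591
    y: enter (2,1) at t=3.5821
    y: enter (2,0) at t=4.6173 ← occupied
  → r_2 = 4.6173
beam 3: φ=45°, α=15°
  dir = (cos 15°, sin 15°) = (0.9659, 0.2588); from cell (1,5)
  next x-line at t=0.7661, next y-line at t=2.0864; Δt_x=1.0353, Δt_y=3.8637
    x: enter (2,5) at t=0.7661
    x: enter (3,5) at t=1.8014
    y: enter (3,6) at t=2.0864 ← occupied
  → r_3 = 2.0864
beam 4: φ=90°, α=60°
  dir = (cos 60°, sin 60°) = (0.5000, 0.8660); from cell (1,5)
  next x-line at t=1.4800, next y-line at t=0.6235; Δt_x=2.0000, Δt_y=1.1547
    y: enter (1,6) at t=0.6235
    x: enter (2,6) at t=1.4800
    y: enter (2,7) at t=1.7782
    y: enter (2,8) at t=2.9329
    x: enter (3,8) at t=3.4800
    y: enter (3,9) at t=4.0876 ← occupied
  → r_4 = 4.0876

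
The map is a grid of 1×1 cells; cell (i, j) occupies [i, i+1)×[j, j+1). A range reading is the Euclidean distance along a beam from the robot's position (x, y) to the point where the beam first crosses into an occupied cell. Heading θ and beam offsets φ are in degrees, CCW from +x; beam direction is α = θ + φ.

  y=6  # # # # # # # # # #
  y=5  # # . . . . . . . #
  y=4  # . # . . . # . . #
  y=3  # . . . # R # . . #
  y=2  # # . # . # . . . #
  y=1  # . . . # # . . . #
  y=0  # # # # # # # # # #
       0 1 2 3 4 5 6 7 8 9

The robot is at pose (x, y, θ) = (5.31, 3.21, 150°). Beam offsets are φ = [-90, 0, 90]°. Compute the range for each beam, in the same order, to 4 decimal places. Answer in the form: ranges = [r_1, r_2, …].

ranges = [1.3800, 0.3580, 0.2425]

beam 1: φ=-90°, α=60°
  direction (0.5000, 0.8660); cell (5,3); t to first gridline: x 1.3800, y 0.9122 (then +2.0000 / +1.1547)
    (5,4) via y @ 0.9122
    (6,4) via x @ 1.3800  # hit
  → r_1 = 1.3800
beam 2: φ=0°, α=150°
  direction (-0.8660, 0.5000); cell (5,3); t to first gridline: x 0.3580, y 1.5800 (then +1.1547 / +2.0000)
    (4,3) via x @ 0.3580  # hit
  → r_2 = 0.3580
beam 3: φ=90°, α=240°
  direction (-0.5000, -0.8660); cell (5,3); t to first gridline: x 0.6200, y 0.2425 (then +2.0000 / +1.1547)
    (5,2) via y @ 0.2425  # hit
  → r_3 = 0.2425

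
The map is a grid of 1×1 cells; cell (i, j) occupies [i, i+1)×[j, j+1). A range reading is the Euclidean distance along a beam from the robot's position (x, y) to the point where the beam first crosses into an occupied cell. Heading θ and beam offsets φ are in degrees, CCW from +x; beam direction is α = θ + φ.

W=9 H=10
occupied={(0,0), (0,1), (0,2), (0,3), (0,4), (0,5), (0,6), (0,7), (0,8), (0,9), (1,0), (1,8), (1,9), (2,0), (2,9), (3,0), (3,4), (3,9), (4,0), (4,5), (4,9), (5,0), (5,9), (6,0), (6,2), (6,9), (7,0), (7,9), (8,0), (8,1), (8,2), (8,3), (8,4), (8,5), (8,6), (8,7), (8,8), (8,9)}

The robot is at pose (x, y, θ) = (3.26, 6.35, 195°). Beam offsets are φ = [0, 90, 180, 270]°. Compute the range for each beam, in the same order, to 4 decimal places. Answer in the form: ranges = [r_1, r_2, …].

ranges = [2.3397, 1.3976, 4.9072, 2.7435]

beam 1: φ=0°, α=195°
  dir = (cos 195°, sin 195°) = (-0.9659, -0.2588); from cell (3,6)
  next x-line at t=0.2692, next y-line at t=1.3523; Δt_x=1.0353, Δt_y=3.8637
    x: enter (2,6) at t=0.2692
    x: enter (1,6) at t=1.3044
    y: enter (1,5) at t=1.3523
    x: enter (0,5) at t=2.3397 ← occupied
  → r_1 = 2.3397
beam 2: φ=90°, α=285°
  dir = (cos 285°, sin 285°) = (0.2588, -0.9659); from cell (3,6)
  next x-line at t=2.8591, next y-line at t=0.3623; Δt_x=3.8637, Δt_y=1.0353
    y: enter (3,5) at t=0.3623
    y: enter (3,4) at t=1.3976 ← occupied
  → r_2 = 1.3976
beam 3: φ=180°, α=15°
  dir = (cos 15°, sin 15°) = (0.9659, 0.2588); from cell (3,6)
  next x-line at t=0.7661, next y-line at t=2.5114; Δt_x=1.0353, Δt_y=3.8637
    x: enter (4,6) at t=0.7661
    x: enter (5,6) at t=1.8014
    y: enter (5,7) at t=2.5114
    x: enter (6,7) at t=2.8367
    x: enter (7,7) at t=3.8719
    x: enter (8,7) at t=4.9072 ← occupied
  → r_3 = 4.9072
beam 4: φ=270°, α=105°
  dir = (cos 105°, sin 105°) = (-0.2588, 0.9659); from cell (3,6)
  next x-line at t=1.0046, next y-line at t=0.6729; Δt_x=3.8637, Δt_y=1.0353
    y: enter (3,7) at t=0.6729
    x: enter (2,7) at t=1.0046
    y: enter (2,8) at t=1.7082
    y: enter (2,9) at t=2.7435 ← occupied
  → r_4 = 2.7435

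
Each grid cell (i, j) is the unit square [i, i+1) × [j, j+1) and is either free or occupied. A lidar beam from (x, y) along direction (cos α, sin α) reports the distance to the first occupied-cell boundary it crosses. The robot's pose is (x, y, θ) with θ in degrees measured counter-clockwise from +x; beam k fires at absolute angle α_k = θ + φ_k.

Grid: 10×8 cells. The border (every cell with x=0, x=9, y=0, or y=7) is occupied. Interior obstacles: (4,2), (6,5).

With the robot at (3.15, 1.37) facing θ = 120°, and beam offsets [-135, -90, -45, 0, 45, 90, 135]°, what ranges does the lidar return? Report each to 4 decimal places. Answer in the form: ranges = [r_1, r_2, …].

beam 1: φ=-135°, α=345°
  direction (0.9659, -0.2588); cell (3,1); t to first gridline: x 0.8800, y 1.4296 (then +1.0353 / +3.8637)
    (4,1) via x @ 0.8800
    (4,0) via y @ 1.4296  # hit
  → r_1 = 1.4296
beam 2: φ=-90°, α=30°
  direction (0.8660, 0.5000); cell (3,1); t to first gridline: x 0.9815, y 1.2600 (then +1.1547 / +2.0000)
    (4,1) via x @ 0.9815
    (4,2) via y @ 1.2600  # hit
  → r_2 = 1.2600
beam 3: φ=-45°, α=75°
  direction (0.2588, 0.9659); cell (3,1); t to first gridline: x 3.2841, y 0.6522 (then +3.8637 / +1.0353)
    (3,2) via y @ 0.6522
    (3,3) via y @ 1.6875
    (3,4) via y @ 2.7228
    (4,4) via x @ 3.2841
    (4,5) via y @ 3.7581
    (4,6) via y @ 4.7933
    (4,7) via y @ 5.8286  # hit
  → r_3 = 5.8286
beam 4: φ=0°, α=120°
  direction (-0.5000, 0.8660); cell (3,1); t to first gridline: x 0.3000, y 0.7275 (then +2.0000 / +1.1547)
    (2,1) via x @ 0.3000
    (2,2) via y @ 0.7275
    (2,3) via y @ 1.8822
    (1,3) via x @ 2.3000
    (1,4) via y @ 3.0369
    (1,5) via y @ 4.1916
    (0,5) via x @ 4.3000  # hit
  → r_4 = 4.3000
beam 5: φ=45°, α=165°
  direction (-0.9659, 0.2588); cell (3,1); t to first gridline: x 0.1553, y 2.4341 (then +1.0353 / +3.8637)
    (2,1) via x @ 0.1553
    (1,1) via x @ 1.1906
    (0,1) via x @ 2.2258  # hit
  → r_5 = 2.2258
beam 6: φ=90°, α=210°
  direction (-0.8660, -0.5000); cell (3,1); t to first gridline: x 0.1732, y 0.7400 (then +1.1547 / +2.0000)
    (2,1) via x @ 0.1732
    (2,0) via y @ 0.7400  # hit
  → r_6 = 0.7400
beam 7: φ=135°, α=255°
  direction (-0.2588, -0.9659); cell (3,1); t to first gridline: x 0.5796, y 0.3831 (then +3.8637 / +1.0353)
    (3,0) via y @ 0.3831  # hit
  → r_7 = 0.3831

ranges = [1.4296, 1.2600, 5.8286, 4.3000, 2.2258, 0.7400, 0.3831]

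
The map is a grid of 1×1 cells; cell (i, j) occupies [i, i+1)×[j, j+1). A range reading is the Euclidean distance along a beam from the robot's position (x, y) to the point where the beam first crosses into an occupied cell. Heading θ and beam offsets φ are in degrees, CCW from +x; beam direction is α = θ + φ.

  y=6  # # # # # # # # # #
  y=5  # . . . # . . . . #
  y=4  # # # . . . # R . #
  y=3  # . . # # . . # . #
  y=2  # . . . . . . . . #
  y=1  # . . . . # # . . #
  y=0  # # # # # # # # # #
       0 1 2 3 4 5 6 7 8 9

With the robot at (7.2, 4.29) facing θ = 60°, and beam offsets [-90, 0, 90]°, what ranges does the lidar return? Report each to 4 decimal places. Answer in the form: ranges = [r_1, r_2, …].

beam 1: φ=-90°, α=330°
  d=(0.8660,-0.5000)  start (7,4)  tX=0.9238 tY=0.5800  stride 1/|dx|=1.1547 1/|dy|=2.0000
    cross y-line → (7,3), t=0.5800 (wall)
  → r_1 = 0.5800
beam 2: φ=0°, α=60°
  d=(0.5000,0.8660)  start (7,4)  tX=1.6000 tY=0.8198  stride 1/|dx|=2.0000 1/|dy|=1.1547
    cross y-line → (7,5), t=0.8198
    cross x-line → (8,5), t=1.6000
    cross y-line → (8,6), t=1.9745 (wall)
  → r_2 = 1.9745
beam 3: φ=90°, α=150°
  d=(-0.8660,0.5000)  start (7,4)  tX=0.2309 tY=1.4200  stride 1/|dx|=1.1547 1/|dy|=2.0000
    cross x-line → (6,4), t=0.2309 (wall)
  → r_3 = 0.2309

ranges = [0.5800, 1.9745, 0.2309]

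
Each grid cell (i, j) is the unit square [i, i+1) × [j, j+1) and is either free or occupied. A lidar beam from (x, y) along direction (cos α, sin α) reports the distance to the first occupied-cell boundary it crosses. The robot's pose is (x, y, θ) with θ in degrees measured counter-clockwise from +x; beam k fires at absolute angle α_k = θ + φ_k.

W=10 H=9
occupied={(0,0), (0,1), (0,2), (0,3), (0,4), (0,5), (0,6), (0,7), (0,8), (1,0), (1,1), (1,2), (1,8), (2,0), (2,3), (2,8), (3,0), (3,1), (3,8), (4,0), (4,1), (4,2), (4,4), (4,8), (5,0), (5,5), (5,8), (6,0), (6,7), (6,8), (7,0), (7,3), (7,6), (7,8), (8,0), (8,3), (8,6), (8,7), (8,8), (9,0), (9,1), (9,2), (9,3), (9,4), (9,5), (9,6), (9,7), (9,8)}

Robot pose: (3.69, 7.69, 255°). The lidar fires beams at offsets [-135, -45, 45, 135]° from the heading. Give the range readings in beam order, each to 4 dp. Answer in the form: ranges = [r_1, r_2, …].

beam 1: φ=-135°, α=120°
  direction (-0.5000, 0.8660); cell (3,7); t to first gridline: x 1.3800, y 0.3580 (then +2.0000 / +1.1547)
    (3,8) via y @ 0.3580  # hit
  → r_1 = 0.3580
beam 2: φ=-45°, α=210°
  direction (-0.8660, -0.5000); cell (3,7); t to first gridline: x 0.7967, y 1.3800 (then +1.1547 / +2.0000)
    (2,7) via x @ 0.7967
    (2,6) via y @ 1.3800
    (1,6) via x @ 1.9514
    (0,6) via x @ 3.1061  # hit
  → r_2 = 3.1061
beam 3: φ=45°, α=300°
  direction (0.5000, -0.8660); cell (3,7); t to first gridline: x 0.6200, y 0.7967 (then +2.0000 / +1.1547)
    (4,7) via x @ 0.6200
    (4,6) via y @ 0.7967
    (4,5) via y @ 1.9514
    (5,5) via x @ 2.6200  # hit
  → r_3 = 2.6200
beam 4: φ=135°, α=30°
  direction (0.8660, 0.5000); cell (3,7); t to first gridline: x 0.3580, y 0.6200 (then +1.1547 / +2.0000)
    (4,7) via x @ 0.3580
    (4,8) via y @ 0.6200  # hit
  → r_4 = 0.6200

ranges = [0.3580, 3.1061, 2.6200, 0.6200]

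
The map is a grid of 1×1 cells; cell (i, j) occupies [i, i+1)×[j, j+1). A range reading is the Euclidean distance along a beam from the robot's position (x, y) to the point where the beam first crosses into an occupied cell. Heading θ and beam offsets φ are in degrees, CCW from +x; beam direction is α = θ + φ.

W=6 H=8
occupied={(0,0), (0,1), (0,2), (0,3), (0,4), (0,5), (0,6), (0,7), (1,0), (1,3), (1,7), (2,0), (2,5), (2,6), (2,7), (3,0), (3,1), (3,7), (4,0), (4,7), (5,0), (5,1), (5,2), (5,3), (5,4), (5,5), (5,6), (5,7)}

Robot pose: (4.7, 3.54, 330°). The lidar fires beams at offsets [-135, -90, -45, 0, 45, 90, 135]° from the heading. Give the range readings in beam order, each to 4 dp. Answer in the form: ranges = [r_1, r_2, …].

ranges = [3.8305, 1.7782, 1.1591, 0.3464, 0.3106, 0.6000, 3.5821]

beam 1: φ=-135°, α=195°
  dir = (cos 195°, sin 195°) = (-0.9659, -0.2588); from cell (4,3)
  next x-line at t=0.7247, next y-line at t=2.0864; Δt_x=1.0353, Δt_y=3.8637
    x: enter (3,3) at t=0.7247
    x: enter (2,3) at t=1.7600
    y: enter (2,2) at t=2.0864
    x: enter (1,2) at t=2.7952
    x: enter (0,2) at t=3.8305 ← occupied
  → r_1 = 3.8305
beam 2: φ=-90°, α=240°
  dir = (cos 240°, sin 240°) = (-0.5000, -0.8660); from cell (4,3)
  next x-line at t=1.4000, next y-line at t=0.6235; Δt_x=2.0000, Δt_y=1.1547
    y: enter (4,2) at t=0.6235
    x: enter (3,2) at t=1.4000
    y: enter (3,1) at t=1.7782 ← occupied
  → r_2 = 1.7782
beam 3: φ=-45°, α=285°
  dir = (cos 285°, sin 285°) = (0.2588, -0.9659); from cell (4,3)
  next x-line at t=1.1591, next y-line at t=0.5590; Δt_x=3.8637, Δt_y=1.0353
    y: enter (4,2) at t=0.5590
    x: enter (5,2) at t=1.1591 ← occupied
  → r_3 = 1.1591
beam 4: φ=0°, α=330°
  dir = (cos 330°, sin 330°) = (0.8660, -0.5000); from cell (4,3)
  next x-line at t=0.3464, next y-line at t=1.0800; Δt_x=1.1547, Δt_y=2.0000
    x: enter (5,3) at t=0.3464 ← occupied
  → r_4 = 0.3464
beam 5: φ=45°, α=15°
  dir = (cos 15°, sin 15°) = (0.9659, 0.2588); from cell (4,3)
  next x-line at t=0.3106, next y-line at t=1.7773; Δt_x=1.0353, Δt_y=3.8637
    x: enter (5,3) at t=0.3106 ← occupied
  → r_5 = 0.3106
beam 6: φ=90°, α=60°
  dir = (cos 60°, sin 60°) = (0.5000, 0.8660); from cell (4,3)
  next x-line at t=0.6000, next y-line at t=0.5312; Δt_x=2.0000, Δt_y=1.1547
    y: enter (4,4) at t=0.5312
    x: enter (5,4) at t=0.6000 ← occupied
  → r_6 = 0.6000
beam 7: φ=135°, α=105°
  dir = (cos 105°, sin 105°) = (-0.2588, 0.9659); from cell (4,3)
  next x-line at t=2.7046, next y-line at t=0.4762; Δt_x=3.8637, Δt_y=1.0353
    y: enter (4,4) at t=0.4762
    y: enter (4,5) at t=1.5115
    y: enter (4,6) at t=2.5468
    x: enter (3,6) at t=2.7046
    y: enter (3,7) at t=3.5821 ← occupied
  → r_7 = 3.5821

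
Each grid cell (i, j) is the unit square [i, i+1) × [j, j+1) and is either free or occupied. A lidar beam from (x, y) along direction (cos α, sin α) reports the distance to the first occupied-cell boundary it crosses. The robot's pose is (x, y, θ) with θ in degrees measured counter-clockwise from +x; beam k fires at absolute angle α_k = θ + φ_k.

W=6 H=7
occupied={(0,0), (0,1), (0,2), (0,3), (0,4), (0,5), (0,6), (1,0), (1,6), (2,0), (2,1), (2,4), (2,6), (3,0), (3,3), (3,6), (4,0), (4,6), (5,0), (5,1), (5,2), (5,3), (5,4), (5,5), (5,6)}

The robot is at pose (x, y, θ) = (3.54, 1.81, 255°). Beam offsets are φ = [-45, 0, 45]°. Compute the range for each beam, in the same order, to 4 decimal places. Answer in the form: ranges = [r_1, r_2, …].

beam 1: φ=-45°, α=210°
  d=(-0.8660,-0.5000)  start (3,1)  tX=0.6235 tY=1.6200  stride 1/|dx|=1.1547 1/|dy|=2.0000
    cross x-line → (2,1), t=0.6235 (wall)
  → r_1 = 0.6235
beam 2: φ=0°, α=255°
  d=(-0.2588,-0.9659)  start (3,1)  tX=2.0864 tY=0.8386  stride 1/|dx|=3.8637 1/|dy|=1.0353
    cross y-line → (3,0), t=0.8386 (wall)
  → r_2 = 0.8386
beam 3: φ=45°, α=300°
  d=(0.5000,-0.8660)  start (3,1)  tX=0.9200 tY=0.9353  stride 1/|dx|=2.0000 1/|dy|=1.1547
    cross x-line → (4,1), t=0.9200
    cross y-line → (4,0), t=0.9353 (wall)
  → r_3 = 0.9353

ranges = [0.6235, 0.8386, 0.9353]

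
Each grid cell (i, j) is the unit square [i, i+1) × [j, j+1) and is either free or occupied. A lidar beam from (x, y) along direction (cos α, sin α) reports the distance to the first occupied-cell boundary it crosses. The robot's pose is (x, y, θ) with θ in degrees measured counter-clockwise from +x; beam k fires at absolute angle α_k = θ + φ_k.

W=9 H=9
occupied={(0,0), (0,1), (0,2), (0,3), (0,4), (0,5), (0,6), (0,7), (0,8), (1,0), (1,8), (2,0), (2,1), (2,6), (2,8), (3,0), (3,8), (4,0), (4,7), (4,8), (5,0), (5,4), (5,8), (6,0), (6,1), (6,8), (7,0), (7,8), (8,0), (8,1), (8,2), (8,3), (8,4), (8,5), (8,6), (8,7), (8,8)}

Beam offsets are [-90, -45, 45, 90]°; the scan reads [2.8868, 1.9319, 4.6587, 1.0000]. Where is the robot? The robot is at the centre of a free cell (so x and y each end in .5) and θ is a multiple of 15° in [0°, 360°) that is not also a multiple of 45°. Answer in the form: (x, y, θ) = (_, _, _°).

(x, y, θ) = (4.5, 5.5, 210°)

Enumerate (i+0.5, j+0.5, θ) over the 44 free cells and 16 admissible headings. For each, cast all 4 beams and compare to the given ranges.
  (4.5, 6.5, 60°): beam 1 = 4.0415 ≠ 2.8868 ✗
  (6.5, 2.5, 195°): beam 1 = 1.9319 ≠ 2.8868 ✗
  (5.5, 3.5, 345°): beam 1 = 2.5882 ≠ 2.8868 ✗
  (2.5, 4.5, 285°): beam 1 = 1.5529 ≠ 2.8868 ✗
  (1.5, 1.5, 330°): beam 1 = 0.5774 ≠ 2.8868 ✗
  …
  (4.5, 5.5, 210°): r_1=2.8868, r_2=1.9319, r_3=4.6587, r_4=1.0000 — all match ✓
Unique over the lattice → pose = (4.5, 5.5, 210°).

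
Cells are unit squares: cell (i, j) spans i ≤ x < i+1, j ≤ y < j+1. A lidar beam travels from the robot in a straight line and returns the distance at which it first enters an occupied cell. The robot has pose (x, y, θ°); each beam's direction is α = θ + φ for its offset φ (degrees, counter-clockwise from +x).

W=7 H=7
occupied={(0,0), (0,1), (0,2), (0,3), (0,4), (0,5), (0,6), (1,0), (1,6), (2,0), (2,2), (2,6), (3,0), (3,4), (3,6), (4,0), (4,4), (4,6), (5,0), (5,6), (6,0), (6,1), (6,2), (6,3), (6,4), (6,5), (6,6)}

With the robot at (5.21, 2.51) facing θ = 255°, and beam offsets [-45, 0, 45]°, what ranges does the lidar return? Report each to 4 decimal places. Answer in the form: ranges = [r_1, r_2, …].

ranges = [3.0200, 1.5633, 1.5800]

beam 1: φ=-45°, α=210°
  dir = (cos 210°, sin 210°) = (-0.8660, -0.5000); from cell (5,2)
  next x-line at t=0.2425, next y-line at t=1.0200; Δt_x=1.1547, Δt_y=2.0000
    x: enter (4,2) at t=0.2425
    y: enter (4,1) at t=1.0200
    x: enter (3,1) at t=1.3972
    x: enter (2,1) at t=2.5519
    y: enter (2,0) at t=3.0200 ← occupied
  → r_1 = 3.0200
beam 2: φ=0°, α=255°
  dir = (cos 255°, sin 255°) = (-0.2588, -0.9659); from cell (5,2)
  next x-line at t=0.8114, next y-line at t=0.5280; Δt_x=3.8637, Δt_y=1.0353
    y: enter (5,1) at t=0.5280
    x: enter (4,1) at t=0.8114
    y: enter (4,0) at t=1.5633 ← occupied
  → r_2 = 1.5633
beam 3: φ=45°, α=300°
  dir = (cos 300°, sin 300°) = (0.5000, -0.8660); from cell (5,2)
  next x-line at t=1.5800, next y-line at t=0.5889; Δt_x=2.0000, Δt_y=1.1547
    y: enter (5,1) at t=0.5889
    x: enter (6,1) at t=1.5800 ← occupied
  → r_3 = 1.5800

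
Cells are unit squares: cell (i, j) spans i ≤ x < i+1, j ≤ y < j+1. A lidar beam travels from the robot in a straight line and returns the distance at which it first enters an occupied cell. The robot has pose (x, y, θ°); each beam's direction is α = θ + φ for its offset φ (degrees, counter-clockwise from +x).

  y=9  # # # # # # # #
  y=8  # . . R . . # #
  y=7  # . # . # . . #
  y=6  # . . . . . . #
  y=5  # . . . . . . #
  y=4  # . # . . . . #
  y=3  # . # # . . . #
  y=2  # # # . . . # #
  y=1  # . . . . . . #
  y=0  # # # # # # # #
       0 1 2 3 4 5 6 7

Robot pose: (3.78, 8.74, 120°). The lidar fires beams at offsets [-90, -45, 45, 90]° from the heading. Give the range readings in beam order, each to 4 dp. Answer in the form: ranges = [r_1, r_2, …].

beam 1: φ=-90°, α=30°
  dir = (cos 30°, sin 30°) = (0.8660, 0.5000); from cell (3,8)
  next x-line at t=0.2540, next y-line at t=0.5200; Δt_x=1.1547, Δt_y=2.0000
    x: enter (4,8) at t=0.2540
    y: enter (4,9) at t=0.5200 ← occupied
  → r_1 = 0.5200
beam 2: φ=-45°, α=75°
  dir = (cos 75°, sin 75°) = (0.2588, 0.9659); from cell (3,8)
  next x-line at t=0.8500, next y-line at t=0.2692; Δt_x=3.8637, Δt_y=1.0353
    y: enter (3,9) at t=0.2692 ← occupied
  → r_2 = 0.2692
beam 3: φ=45°, α=165°
  dir = (cos 165°, sin 165°) = (-0.9659, 0.2588); from cell (3,8)
  next x-line at t=0.8075, next y-line at t=1.0046; Δt_x=1.0353, Δt_y=3.8637
    x: enter (2,8) at t=0.8075
    y: enter (2,9) at t=1.0046 ← occupied
  → r_3 = 1.0046
beam 4: φ=90°, α=210°
  dir = (cos 210°, sin 210°) = (-0.8660, -0.5000); from cell (3,8)
  next x-line at t=0.9007, next y-line at t=1.4800; Δt_x=1.1547, Δt_y=2.0000
    x: enter (2,8) at t=0.9007
    y: enter (2,7) at t=1.4800 ← occupied
  → r_4 = 1.4800

ranges = [0.5200, 0.2692, 1.0046, 1.4800]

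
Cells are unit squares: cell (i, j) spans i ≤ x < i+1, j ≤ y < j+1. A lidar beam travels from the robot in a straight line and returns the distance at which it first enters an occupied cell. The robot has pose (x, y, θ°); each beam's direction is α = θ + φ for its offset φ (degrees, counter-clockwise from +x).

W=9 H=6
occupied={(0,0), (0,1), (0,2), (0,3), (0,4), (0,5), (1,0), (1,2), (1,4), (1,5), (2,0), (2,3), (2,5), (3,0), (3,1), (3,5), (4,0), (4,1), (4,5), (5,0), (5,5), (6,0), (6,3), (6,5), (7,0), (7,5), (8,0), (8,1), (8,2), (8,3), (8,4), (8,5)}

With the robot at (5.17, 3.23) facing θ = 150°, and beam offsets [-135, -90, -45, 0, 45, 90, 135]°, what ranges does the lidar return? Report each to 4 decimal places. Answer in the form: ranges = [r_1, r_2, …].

ranges = [0.8593, 2.0438, 1.8324, 3.5400, 3.2818, 1.4203, 2.3087]

beam 1: φ=-135°, α=15°
  direction (0.9659, 0.2588); cell (5,3); t to first gridline: x 0.8593, y 2.9751 (then +1.0353 / +3.8637)
    (6,3) via x @ 0.8593  # hit
  → r_1 = 0.8593
beam 2: φ=-90°, α=60°
  direction (0.5000, 0.8660); cell (5,3); t to first gridline: x 1.6600, y 0.8891 (then +2.0000 / +1.1547)
    (5,4) via y @ 0.8891
    (6,4) via x @ 1.6600
    (6,5) via y @ 2.0438  # hit
  → r_2 = 2.0438
beam 3: φ=-45°, α=105°
  direction (-0.2588, 0.9659); cell (5,3); t to first gridline: x 0.6568, y 0.7972 (then +3.8637 / +1.0353)
    (4,3) via x @ 0.6568
    (4,4) via y @ 0.7972
    (4,5) via y @ 1.8324  # hit
  → r_3 = 1.8324
beam 4: φ=0°, α=150°
  direction (-0.8660, 0.5000); cell (5,3); t to first gridline: x 0.1963, y 1.5400 (then +1.1547 / +2.0000)
    (4,3) via x @ 0.1963
    (3,3) via x @ 1.3510
    (3,4) via y @ 1.5400
    (2,4) via x @ 2.5057
    (2,5) via y @ 3.5400  # hit
  → r_4 = 3.5400
beam 5: φ=45°, α=195°
  direction (-0.9659, -0.2588); cell (5,3); t to first gridline: x 0.1760, y 0.8887 (then +1.0353 / +3.8637)
    (4,3) via x @ 0.1760
    (4,2) via y @ 0.8887
    (3,2) via x @ 1.2113
    (2,2) via x @ 2.2465
    (1,2) via x @ 3.2818  # hit
  → r_5 = 3.2818
beam 6: φ=90°, α=240°
  direction (-0.5000, -0.8660); cell (5,3); t to first gridline: x 0.3400, y 0.2656 (then +2.0000 / +1.1547)
    (5,2) via y @ 0.2656
    (4,2) via x @ 0.3400
    (4,1) via y @ 1.4203  # hit
  → r_6 = 1.4203
beam 7: φ=135°, α=285°
  direction (0.2588, -0.9659); cell (5,3); t to first gridline: x 3.2069, y 0.2381 (then +3.8637 / +1.0353)
    (5,2) via y @ 0.2381
    (5,1) via y @ 1.2734
    (5,0) via y @ 2.3087  # hit
  → r_7 = 2.3087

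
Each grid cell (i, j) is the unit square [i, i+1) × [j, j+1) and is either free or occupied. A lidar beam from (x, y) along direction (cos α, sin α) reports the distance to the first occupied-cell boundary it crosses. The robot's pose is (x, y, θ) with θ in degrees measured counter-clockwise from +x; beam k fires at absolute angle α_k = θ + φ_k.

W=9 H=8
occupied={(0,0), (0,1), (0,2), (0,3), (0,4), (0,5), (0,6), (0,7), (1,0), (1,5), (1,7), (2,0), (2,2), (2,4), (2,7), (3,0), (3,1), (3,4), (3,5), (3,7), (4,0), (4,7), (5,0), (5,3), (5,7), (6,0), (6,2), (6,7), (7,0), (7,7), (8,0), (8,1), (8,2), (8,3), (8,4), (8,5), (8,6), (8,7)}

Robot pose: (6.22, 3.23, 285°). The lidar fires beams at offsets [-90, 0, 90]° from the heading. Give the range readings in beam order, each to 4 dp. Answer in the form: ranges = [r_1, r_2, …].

beam 1: φ=-90°, α=195°
  dir = (cos 195°, sin 195°) = (-0.9659, -0.2588); from cell (6,3)
  next x-line at t=0.2278, next y-line at t=0.8887; Δt_x=1.0353, Δt_y=3.8637
    x: enter (5,3) at t=0.2278 ← occupied
  → r_1 = 0.2278
beam 2: φ=0°, α=285°
  dir = (cos 285°, sin 285°) = (0.2588, -0.9659); from cell (6,3)
  next x-line at t=3.0137, next y-line at t=0.2381; Δt_x=3.8637, Δt_y=1.0353
    y: enter (6,2) at t=0.2381 ← occupied
  → r_2 = 0.2381
beam 3: φ=90°, α=15°
  dir = (cos 15°, sin 15°) = (0.9659, 0.2588); from cell (6,3)
  next x-line at t=0.8075, next y-line at t=2.9751; Δt_x=1.0353, Δt_y=3.8637
    x: enter (7,3) at t=0.8075
    x: enter (8,3) at t=1.8428 ← occupied
  → r_3 = 1.8428

ranges = [0.2278, 0.2381, 1.8428]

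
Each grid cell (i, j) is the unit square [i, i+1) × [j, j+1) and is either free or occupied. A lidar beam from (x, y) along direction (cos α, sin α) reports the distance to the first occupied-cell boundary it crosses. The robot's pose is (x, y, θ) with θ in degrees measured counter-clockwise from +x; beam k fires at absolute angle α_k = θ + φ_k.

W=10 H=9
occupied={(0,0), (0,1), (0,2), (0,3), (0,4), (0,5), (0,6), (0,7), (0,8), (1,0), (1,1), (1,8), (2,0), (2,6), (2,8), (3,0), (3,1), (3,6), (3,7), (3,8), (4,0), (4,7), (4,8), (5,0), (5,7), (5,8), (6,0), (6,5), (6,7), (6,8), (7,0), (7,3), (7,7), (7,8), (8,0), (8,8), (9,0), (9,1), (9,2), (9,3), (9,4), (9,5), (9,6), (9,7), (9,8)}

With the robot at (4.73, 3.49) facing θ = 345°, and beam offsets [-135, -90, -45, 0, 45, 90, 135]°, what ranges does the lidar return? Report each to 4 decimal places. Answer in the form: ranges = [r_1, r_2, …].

ranges = [3.1523, 2.5778, 2.8752, 4.4206, 4.9306, 3.6338, 2.8983]

beam 1: φ=-135°, α=210°
  cosα=-0.8660 sinα=-0.5000 | (4,3) | tMaxX 0.8429 tMaxY 0.9800 | tΔX 1.1547 tΔY 2.0000
    t=0.8429 [x] (3,3)
    t=0.9800 [y] (3,2)
    t=1.9976 [x] (2,2)
    t=2.9800 [y] (2,1)
    t=3.1523 [x] (1,1) — stop
  → r_1 = 3.1523
beam 2: φ=-90°, α=255°
  cosα=-0.2588 sinα=-0.9659 | (4,3) | tMaxX 2.8205 tMaxY 0.5073 | tΔX 3.8637 tΔY 1.0353
    t=0.5073 [y] (4,2)
    t=1.5426 [y] (4,1)
    t=2.5778 [y] (4,0) — stop
  → r_2 = 2.5778
beam 3: φ=-45°, α=300°
  cosα=0.5000 sinα=-0.8660 | (4,3) | tMaxX 0.5400 tMaxY 0.5658 | tΔX 2.0000 tΔY 1.1547
    t=0.5400 [x] (5,3)
    t=0.5658 [y] (5,2)
    t=1.7205 [y] (5,1)
    t=2.5400 [x] (6,1)
    t=2.8752 [y] (6,0) — stop
  → r_3 = 2.8752
beam 4: φ=0°, α=345°
  cosα=0.9659 sinα=-0.2588 | (4,3) | tMaxX 0.2795 tMaxY 1.8932 | tΔX 1.0353 tΔY 3.8637
    t=0.2795 [x] (5,3)
    t=1.3148 [x] (6,3)
    t=1.8932 [y] (6,2)
    t=2.3501 [x] (7,2)
    t=3.3854 [x] (8,2)
    t=4.4206 [x] (9,2) — stop
  → r_4 = 4.4206
beam 5: φ=45°, α=30°
  cosα=0.8660 sinα=0.5000 | (4,3) | tMaxX 0.3118 tMaxY 1.0200 | tΔX 1.1547 tΔY 2.0000
    t=0.3118 [x] (5,3)
    t=1.0200 [y] (5,4)
    t=1.4665 [x] (6,4)
    t=2.6212 [x] (7,4)
    t=3.0200 [y] (7,5)
    t=3.7759 [x] (8,5)
    t=4.9306 [x] (9,5) — stop
  → r_5 = 4.9306
beam 6: φ=90°, α=75°
  cosα=0.2588 sinα=0.9659 | (4,3) | tMaxX 1.0432 tMaxY 0.5280 | tΔX 3.8637 tΔY 1.0353
    t=0.5280 [y] (4,4)
    t=1.0432 [x] (5,4)
    t=1.5633 [y] (5,5)
    t=2.5985 [y] (5,6)
    t=3.6338 [y] (5,7) — stop
  → r_6 = 3.6338
beam 7: φ=135°, α=120°
  cosα=-0.5000 sinα=0.8660 | (4,3) | tMaxX 1.4600 tMaxY 0.5889 | tΔX 2.0000 tΔY 1.1547
    t=0.5889 [y] (4,4)
    t=1.4600 [x] (3,4)
    t=1.7436 [y] (3,5)
    t=2.8983 [y] (3,6) — stop
  → r_7 = 2.8983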